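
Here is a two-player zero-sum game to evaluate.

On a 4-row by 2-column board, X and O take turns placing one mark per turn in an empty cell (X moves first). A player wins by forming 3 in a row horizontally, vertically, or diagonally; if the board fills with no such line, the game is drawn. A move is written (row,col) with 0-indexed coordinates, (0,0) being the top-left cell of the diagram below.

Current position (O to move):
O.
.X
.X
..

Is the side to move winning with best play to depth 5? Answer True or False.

O winning at [O./.X/.X/..]: False

[O./.X/.X/..] O move#1: (0,1):-1/OO/.X/.X/..*, (1,0):-1/O./OX/.X/.., (2,0):-1/O./.X/OX/.., (3,0):-1/O./.X/.X/O., (3,1):-1/O./.X/.X/.O
[OO/.X/.X/..] X move#2: (1,0):+0/OO/XX/.X/.., (2,0):+0/OO/.X/XX/.., (3,0):+0/OO/.X/.X/X., (3,1):+1/OO/.X/.X/.X*
[OO/.X/.X/.X] end (terminal -1, O#3); searched O./.X/.X/.. to 5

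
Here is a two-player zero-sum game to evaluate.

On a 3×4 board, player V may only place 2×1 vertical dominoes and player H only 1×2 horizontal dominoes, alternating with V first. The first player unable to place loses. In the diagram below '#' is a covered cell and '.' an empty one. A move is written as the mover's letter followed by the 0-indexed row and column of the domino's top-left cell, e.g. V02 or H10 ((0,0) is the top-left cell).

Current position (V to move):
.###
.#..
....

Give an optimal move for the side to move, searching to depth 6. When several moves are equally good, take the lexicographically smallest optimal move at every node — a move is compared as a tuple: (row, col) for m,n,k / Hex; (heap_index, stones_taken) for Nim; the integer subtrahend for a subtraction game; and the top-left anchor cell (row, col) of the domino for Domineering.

ply 1, V at .###/.#../.... | V00=-1→####/##../....; V10=-1→.###/##../#...; V12=+1→.###/.##./..#.*; V13=+1→.###/.#.#/...#
ply 2, H at .###/.##./..#. | H20=-1→.###/.##./###.*
ply 3, V at .###/.##./###. | V00=+1→####/###./###.*; V13=+1→.###/.###/####
ply 4: ####/###./###. is terminal -1 (H); from .###/.#../.... depth 6

V's best at [.###/.#../....]: V12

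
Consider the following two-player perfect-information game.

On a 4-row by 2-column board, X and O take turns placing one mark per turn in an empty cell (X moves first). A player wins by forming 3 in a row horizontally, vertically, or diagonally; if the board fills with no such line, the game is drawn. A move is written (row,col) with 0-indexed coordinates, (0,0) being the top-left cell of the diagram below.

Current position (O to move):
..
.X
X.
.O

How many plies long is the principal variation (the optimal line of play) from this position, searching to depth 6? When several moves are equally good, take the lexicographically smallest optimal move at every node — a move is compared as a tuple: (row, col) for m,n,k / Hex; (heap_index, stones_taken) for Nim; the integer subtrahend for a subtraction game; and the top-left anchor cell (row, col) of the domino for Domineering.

PV length from [../.X/X./.O]: 5 plies

p1 O@[../.X/X./.O]: (0,0)[O./.X/X./.O]+0* (0,1)[.O/.X/X./.O]-1 (1,0)[../OX/X./.O]+0 (2,1)[../.X/XO/.O]-1 (3,0)[../.X/X./OO]+0
p2 X@[O./.X/X./.O]: (0,1)[OX/.X/X./.O]+0* (1,0)[O./XX/X./.O]+0 (2,1)[O./.X/XX/.O]+0 (3,0)[O./.X/X./XO]+0
p3 O@[OX/.X/X./.O]: (1,0)[OX/OX/X./.O]-1 (2,1)[OX/.X/XO/.O]+0* (3,0)[OX/.X/X./OO]-1
p4 X@[OX/.X/XO/.O]: (1,0)[OX/XX/XO/.O]+0* (3,0)[OX/.X/XO/XO]+0
p5 O@[OX/XX/XO/.O]: (3,0)[OX/XX/XO/OO]+0*
p6 X@[OX/XX/XO/OO] terminal +0; root [../.X/X./.O] d6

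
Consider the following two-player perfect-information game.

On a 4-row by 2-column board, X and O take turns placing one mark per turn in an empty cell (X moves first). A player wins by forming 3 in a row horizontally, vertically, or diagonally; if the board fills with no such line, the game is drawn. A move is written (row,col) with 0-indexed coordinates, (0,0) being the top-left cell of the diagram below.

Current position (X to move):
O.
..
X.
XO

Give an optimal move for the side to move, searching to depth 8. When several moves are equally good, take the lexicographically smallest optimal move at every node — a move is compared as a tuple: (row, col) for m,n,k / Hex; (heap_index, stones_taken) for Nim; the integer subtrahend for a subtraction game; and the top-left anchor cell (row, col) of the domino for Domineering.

X's best at [O./../X./XO]: (1,0)

p1 X@[O./../X./XO]: (0,1)[OX/../X./XO]+0 (1,0)[O./X./X./XO]+1* (1,1)[O./.X/X./XO]+0 (2,1)[O./../XX/XO]+0
p2 O@[O./X./X./XO] terminal -1; root [O./../X./XO] d8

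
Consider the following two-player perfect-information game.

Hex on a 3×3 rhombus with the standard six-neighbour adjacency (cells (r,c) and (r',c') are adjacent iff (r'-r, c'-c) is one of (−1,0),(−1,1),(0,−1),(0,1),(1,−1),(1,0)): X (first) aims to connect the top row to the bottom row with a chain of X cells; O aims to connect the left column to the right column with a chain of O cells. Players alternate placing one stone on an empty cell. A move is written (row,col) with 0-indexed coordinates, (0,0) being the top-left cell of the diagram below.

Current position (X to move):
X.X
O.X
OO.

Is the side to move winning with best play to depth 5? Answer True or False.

X winning at [X.X/O.X/OO.]: True

ply 1, X at X.X/O.X/OO. | (0,1)=-1→XXX/O.X/OO.; (1,1)=-1→X.X/OXX/OO.; (2,2)=+1→X.X/O.X/OOX*
ply 2: X.X/O.X/OOX is terminal -1 (O); from X.X/O.X/OO. depth 5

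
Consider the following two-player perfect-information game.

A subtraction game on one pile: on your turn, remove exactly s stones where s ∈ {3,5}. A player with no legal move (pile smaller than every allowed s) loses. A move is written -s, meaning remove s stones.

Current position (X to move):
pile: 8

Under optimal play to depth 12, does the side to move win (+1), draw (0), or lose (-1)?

value(8, X) = -1

ply 1, X at 8 | -3=-1→5*; -5=-1→3
ply 2, O at 5 | -3=+1→2*; -5=+1→0
ply 3: 2 is terminal -1 (X); from 8 depth 12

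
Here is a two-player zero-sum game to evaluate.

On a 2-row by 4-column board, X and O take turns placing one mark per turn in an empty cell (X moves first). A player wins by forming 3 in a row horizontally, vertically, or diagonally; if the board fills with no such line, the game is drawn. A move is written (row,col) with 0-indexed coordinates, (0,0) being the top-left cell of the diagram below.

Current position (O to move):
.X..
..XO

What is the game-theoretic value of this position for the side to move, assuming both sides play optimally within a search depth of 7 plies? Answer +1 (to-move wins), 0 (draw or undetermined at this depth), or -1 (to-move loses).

p1 O@[.X../..XO]: (0,0)[OX../..XO]+0* (0,2)[.XO./..XO]+0 (0,3)[.X.O/..XO]+0 (1,0)[.X../O.XO]-1 (1,1)[.X../.OXO]-1
p2 X@[OX../..XO]: (0,2)[OXX./..XO]+0* (0,3)[OX.X/..XO]+0 (1,0)[OX../X.XO]+0 (1,1)[OX../.XXO]+0
p3 O@[OXX./..XO]: (0,3)[OXXO/..XO]+0* (1,0)[OXX./O.XO]-1 (1,1)[OXX./.OXO]-1
p4 X@[OXXO/..XO]: (1,0)[OXXO/X.XO]+0* (1,1)[OXXO/.XXO]+0
p5 O@[OXXO/X.XO]: (1,1)[OXXO/XOXO]+0*
p6 X@[OXXO/XOXO] terminal +0; root [.X../..XO] d7

value(.X../..XO, O) = 0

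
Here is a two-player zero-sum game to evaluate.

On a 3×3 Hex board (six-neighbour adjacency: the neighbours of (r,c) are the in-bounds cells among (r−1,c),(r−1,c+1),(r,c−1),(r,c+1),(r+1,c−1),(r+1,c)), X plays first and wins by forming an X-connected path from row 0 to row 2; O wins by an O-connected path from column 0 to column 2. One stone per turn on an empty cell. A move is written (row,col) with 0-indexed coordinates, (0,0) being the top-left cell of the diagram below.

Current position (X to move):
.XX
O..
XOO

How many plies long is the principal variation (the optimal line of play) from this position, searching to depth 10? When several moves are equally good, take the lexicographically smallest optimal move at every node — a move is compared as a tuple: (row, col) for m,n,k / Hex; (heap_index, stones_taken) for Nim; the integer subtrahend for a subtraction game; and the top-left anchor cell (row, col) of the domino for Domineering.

[.XX/O../XOO] X move#1: (0,0):-1/XXX/O../XOO, (1,1):+1/.XX/OX./XOO*, (1,2):-1/.XX/O.X/XOO
[.XX/OX./XOO] end (terminal -1, O#2); searched .XX/O../XOO to 10

PV length from [.XX/O../XOO]: 1 ply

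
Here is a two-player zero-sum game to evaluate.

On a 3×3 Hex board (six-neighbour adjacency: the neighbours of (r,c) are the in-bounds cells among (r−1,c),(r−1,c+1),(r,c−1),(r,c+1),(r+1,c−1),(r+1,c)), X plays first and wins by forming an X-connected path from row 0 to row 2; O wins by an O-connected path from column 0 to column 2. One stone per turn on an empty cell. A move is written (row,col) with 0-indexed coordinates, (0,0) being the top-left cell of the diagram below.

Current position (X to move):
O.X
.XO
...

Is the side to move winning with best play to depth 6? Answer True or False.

X winning at [O.X/.XO/...]: True

p1 X@[O.X/.XO/...]: (0,1)[OXX/.XO/...]+1* (1,0)[O.X/XXO/...]+1 (2,0)[O.X/.XO/X..]+1 (2,1)[O.X/.XO/.X.]+1 (2,2)[O.X/.XO/..X]+1
p2 O@[OXX/.XO/...]: (1,0)[OXX/OXO/...]-1* (2,0)[OXX/.XO/O..]-1 (2,1)[OXX/.XO/.O.]-1 (2,2)[OXX/.XO/..O]-1
p3 X@[OXX/OXO/...]: (2,0)[OXX/OXO/X..]+1* (2,1)[OXX/OXO/.X.]+1 (2,2)[OXX/OXO/..X]+1
p4 O@[OXX/OXO/X..] terminal -1; root [O.X/.XO/...] d6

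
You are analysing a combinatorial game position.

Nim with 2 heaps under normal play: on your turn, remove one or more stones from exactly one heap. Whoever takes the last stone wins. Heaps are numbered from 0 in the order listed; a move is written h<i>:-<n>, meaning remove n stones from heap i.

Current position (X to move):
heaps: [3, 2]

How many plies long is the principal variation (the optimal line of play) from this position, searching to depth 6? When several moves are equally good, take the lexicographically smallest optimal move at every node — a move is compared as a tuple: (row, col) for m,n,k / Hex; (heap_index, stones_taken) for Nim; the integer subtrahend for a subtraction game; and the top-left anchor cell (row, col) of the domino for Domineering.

p1 X@[(3,2)]: h0:-1[(2,2)]+1* h0:-2[(1,2)]-1 h0:-3[(0,2)]-1 h1:-1[(3,1)]-1 h1:-2[(3,0)]-1
p2 O@[(2,2)]: h0:-1[(1,2)]-1* h0:-2[(0,2)]-1 h1:-1[(2,1)]-1 h1:-2[(2,0)]-1
p3 X@[(1,2)]: h0:-1[(0,2)]-1 h1:-1[(1,1)]+1* h1:-2[(1,0)]-1
p4 O@[(1,1)]: h0:-1[(0,1)]-1* h1:-1[(1,0)]-1
p5 X@[(0,1)]: h1:-1[(0,0)]+1*
p6 O@[(0,0)] terminal -1; root [(3,2)] d6

PV length from [(3,2)]: 5 plies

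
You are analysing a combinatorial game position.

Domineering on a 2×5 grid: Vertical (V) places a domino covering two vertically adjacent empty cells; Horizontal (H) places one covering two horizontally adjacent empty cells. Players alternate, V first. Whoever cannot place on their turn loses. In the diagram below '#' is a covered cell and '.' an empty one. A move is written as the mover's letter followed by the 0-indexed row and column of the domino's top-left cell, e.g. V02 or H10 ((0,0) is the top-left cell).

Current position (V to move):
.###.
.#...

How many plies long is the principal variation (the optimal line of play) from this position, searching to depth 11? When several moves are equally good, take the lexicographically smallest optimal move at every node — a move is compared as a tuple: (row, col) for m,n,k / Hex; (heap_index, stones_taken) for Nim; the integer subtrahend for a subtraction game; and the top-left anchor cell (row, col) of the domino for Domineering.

PV length from [.###./.#...]: 3 plies

[.###./.#...] V move#1: V00:-1/####./##..., V04:+1/.####/.#..#*
[.####/.#..#] H move#2: H12:-1/.####/.####*
[.####/.####] V move#3: V00:+1/#####/#####*
[#####/#####] end (terminal -1, H#4); searched .###./.#... to 11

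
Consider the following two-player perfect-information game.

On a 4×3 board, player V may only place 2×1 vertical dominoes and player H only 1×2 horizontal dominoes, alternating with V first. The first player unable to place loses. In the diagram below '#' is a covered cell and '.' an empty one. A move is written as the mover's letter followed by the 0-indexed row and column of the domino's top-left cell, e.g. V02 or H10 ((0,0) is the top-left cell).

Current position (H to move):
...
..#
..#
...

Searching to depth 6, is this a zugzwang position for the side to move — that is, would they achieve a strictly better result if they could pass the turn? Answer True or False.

p1 H@[.../..#/..#/...]: H00[##./..#/..#/...]-1* H01[.##/..#/..#/...]-1 H10[.../###/..#/...]-1 H20[.../..#/###/...]-1 H30[.../..#/..#/##.]-1 H31[.../..#/..#/.##]-1
p2 V@[##./..#/..#/...]: V10[##./#.#/#.#/...]+1* V11[##./.##/.##/...]+1 V20[##./..#/#.#/#..]+1 V21[##./..#/.##/.#.]+1
p3 H@[##./#.#/#.#/...]: H30[##./#.#/#.#/##.]-1* H31[##./#.#/#.#/.##]-1
p4 V@[##./#.#/#.#/##.]: V11[##./###/###/##.]+1*
p5 H@[##./###/###/##.] terminal -1; root [.../..#/..#/...] d6
suppose H passes — search the same position with V to move:
pass> p1 V@[.../..#/..#/...]: V00[#../#.#/..#/...]-1 V01[.#./.##/..#/...]-1 V10[.../#.#/#.#/...]+1* V11[.../.##/.##/...]-1 V20[.../..#/#.#/#..]-1 V21[.../..#/.##/.#.]-1
pass> p2 H@[.../#.#/#.#/...]: H00[##./#.#/#.#/...]-1* H01[.##/#.#/#.#/...]-1 H30[.../#.#/#.#/##.]-1 H31[.../#.#/#.#/.##]-1
pass> p3 V@[##./#.#/#.#/...]: V11[##./###/###/...]-1 V21[##./#.#/###/.#.]+1*
pass> p4 H@[##./#.#/###/.#.] terminal -1; root [.../..#/..#/...] d6
for H: play -1, pass -1

zugzwang(.../..#/..#/..., H) = False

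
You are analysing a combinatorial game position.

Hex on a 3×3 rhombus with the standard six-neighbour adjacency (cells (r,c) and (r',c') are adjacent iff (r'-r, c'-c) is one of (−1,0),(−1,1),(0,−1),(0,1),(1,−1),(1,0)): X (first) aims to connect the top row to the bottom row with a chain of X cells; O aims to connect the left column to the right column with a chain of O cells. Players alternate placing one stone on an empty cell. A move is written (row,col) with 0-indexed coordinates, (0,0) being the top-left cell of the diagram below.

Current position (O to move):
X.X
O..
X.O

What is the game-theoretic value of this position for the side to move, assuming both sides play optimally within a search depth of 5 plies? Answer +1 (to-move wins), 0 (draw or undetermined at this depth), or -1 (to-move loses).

value(X.X/O../X.O, O) = +1

[X.X/O../X.O] O move#1: (0,1):-1/XOX/O../X.O, (1,1):+1/X.X/OO./X.O*, (1,2):-1/X.X/O.O/X.O, (2,1):-1/X.X/O../XOO
[X.X/OO./X.O] X move#2: (0,1):-1/XXX/OO./X.O*, (1,2):-1/X.X/OOX/X.O, (2,1):-1/X.X/OO./XXO
[XXX/OO./X.O] O move#3: (1,2):+1/XXX/OOO/X.O*, (2,1):+1/XXX/OO./XOO
[XXX/OOO/X.O] end (terminal -1, X#4); searched X.X/O../X.O to 5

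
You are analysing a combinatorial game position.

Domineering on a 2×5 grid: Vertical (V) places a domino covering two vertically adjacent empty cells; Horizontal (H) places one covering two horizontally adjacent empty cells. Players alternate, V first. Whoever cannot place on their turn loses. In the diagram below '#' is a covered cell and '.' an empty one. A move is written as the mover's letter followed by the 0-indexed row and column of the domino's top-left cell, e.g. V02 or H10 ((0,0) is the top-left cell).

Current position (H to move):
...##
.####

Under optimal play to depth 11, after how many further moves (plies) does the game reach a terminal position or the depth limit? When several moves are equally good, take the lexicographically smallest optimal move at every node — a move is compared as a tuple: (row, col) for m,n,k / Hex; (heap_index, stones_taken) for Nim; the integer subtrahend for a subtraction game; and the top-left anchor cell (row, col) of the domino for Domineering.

[...##/.####] H move#1: H00:+1/##.##/.####*, H01:-1/.####/.####
[##.##/.####] end (terminal -1, V#2); searched ...##/.#### to 11

PV length from [...##/.####]: 1 ply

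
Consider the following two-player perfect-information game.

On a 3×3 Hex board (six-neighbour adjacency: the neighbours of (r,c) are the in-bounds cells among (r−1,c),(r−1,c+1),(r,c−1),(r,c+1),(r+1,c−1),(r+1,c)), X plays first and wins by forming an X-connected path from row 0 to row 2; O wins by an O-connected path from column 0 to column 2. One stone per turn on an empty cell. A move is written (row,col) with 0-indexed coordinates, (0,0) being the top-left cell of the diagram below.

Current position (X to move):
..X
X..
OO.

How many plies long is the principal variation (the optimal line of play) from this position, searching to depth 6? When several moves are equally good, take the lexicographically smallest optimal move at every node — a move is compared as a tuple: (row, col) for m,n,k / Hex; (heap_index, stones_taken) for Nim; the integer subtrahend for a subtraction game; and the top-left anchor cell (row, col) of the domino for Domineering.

ply 1, X at ..X/X../OO. | (0,0)=-1→X.X/X../OO.*; (0,1)=-1→.XX/X../OO.; (1,1)=-1→..X/XX./OO.; (1,2)=-1→..X/X.X/OO.; (2,2)=-1→..X/X../OOX
ply 2, O at X.X/X../OO. | (0,1)=+1→XOX/X../OO.*; (1,1)=+1→X.X/XO./OO.; (1,2)=+1→X.X/X.O/OO.; (2,2)=+1→X.X/X../OOO
ply 3, X at XOX/X../OO. | (1,1)=-1→XOX/XX./OO.*; (1,2)=-1→XOX/X.X/OO.; (2,2)=-1→XOX/X../OOX
ply 4, O at XOX/XX./OO. | (1,2)=+1→XOX/XXO/OO.*; (2,2)=+1→XOX/XX./OOO
ply 5: XOX/XXO/OO. is terminal -1 (X); from ..X/X../OO. depth 6

PV length from [..X/X../OO.]: 4 plies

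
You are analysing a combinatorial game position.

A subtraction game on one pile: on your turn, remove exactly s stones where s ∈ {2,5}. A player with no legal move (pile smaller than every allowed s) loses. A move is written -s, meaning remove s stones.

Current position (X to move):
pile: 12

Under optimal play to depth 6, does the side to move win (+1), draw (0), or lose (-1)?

value(12, X) = +1

ply 1, X at 12 | -2=-1→10; -5=+1→7*
ply 2, O at 7 | -2=-1→5*; -5=-1→2
ply 3, X at 5 | -2=-1→3; -5=+1→0*
ply 4: 0 is terminal -1 (O); from 12 depth 6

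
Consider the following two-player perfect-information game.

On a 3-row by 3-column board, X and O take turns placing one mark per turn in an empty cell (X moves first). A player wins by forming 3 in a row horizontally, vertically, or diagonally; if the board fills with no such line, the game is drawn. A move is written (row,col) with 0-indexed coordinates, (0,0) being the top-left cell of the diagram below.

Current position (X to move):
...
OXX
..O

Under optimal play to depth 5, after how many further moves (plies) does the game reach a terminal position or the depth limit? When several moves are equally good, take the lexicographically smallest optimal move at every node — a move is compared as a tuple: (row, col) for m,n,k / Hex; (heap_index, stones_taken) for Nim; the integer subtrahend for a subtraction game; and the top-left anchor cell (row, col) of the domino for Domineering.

PV length from [.../OXX/..O]: 5 plies

[.../OXX/..O] X move#1: (0,0):+0/X../OXX/..O*, (0,1):+0/.X./OXX/..O, (0,2):-1/..X/OXX/..O, (2,0):+0/.../OXX/X.O, (2,1):+0/.../OXX/.XO
[X../OXX/..O] O move#2: (0,1):+0/XO./OXX/..O*, (0,2):+0/X.O/OXX/..O, (2,0):+0/X../OXX/O.O, (2,1):+0/X../OXX/.OO
[XO./OXX/..O] X move#3: (0,2):+0/XOX/OXX/..O*, (2,0):+0/XO./OXX/X.O, (2,1):+0/XO./OXX/.XO
[XOX/OXX/..O] O move#4: (2,0):+0/XOX/OXX/O.O*, (2,1):-1/XOX/OXX/.OO
[XOX/OXX/O.O] X move#5: (2,1):+0/XOX/OXX/OXO*
[XOX/OXX/OXO] end (terminal +0, O#6); searched .../OXX/..O to 5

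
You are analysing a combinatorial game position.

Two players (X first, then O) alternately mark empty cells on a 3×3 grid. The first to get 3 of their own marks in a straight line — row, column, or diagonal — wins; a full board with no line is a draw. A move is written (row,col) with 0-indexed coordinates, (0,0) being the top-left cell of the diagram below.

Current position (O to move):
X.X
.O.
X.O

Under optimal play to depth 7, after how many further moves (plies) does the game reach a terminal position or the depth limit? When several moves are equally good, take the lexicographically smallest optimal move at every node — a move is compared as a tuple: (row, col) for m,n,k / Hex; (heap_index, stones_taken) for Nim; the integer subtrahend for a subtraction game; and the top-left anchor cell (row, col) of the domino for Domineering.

PV length from [X.X/.O./X.O]: 2 plies

ply 1, O at X.X/.O./X.O | (0,1)=-1→XOX/.O./X.O*; (1,0)=-1→X.X/OO./X.O; (1,2)=-1→X.X/.OO/X.O; (2,1)=-1→X.X/.O./XOO
ply 2, X at XOX/.O./X.O | (1,0)=+1→XOX/XO./X.O*; (1,2)=-1→XOX/.OX/X.O; (2,1)=+0→XOX/.O./XXO
ply 3: XOX/XO./X.O is terminal -1 (O); from X.X/.O./X.O depth 7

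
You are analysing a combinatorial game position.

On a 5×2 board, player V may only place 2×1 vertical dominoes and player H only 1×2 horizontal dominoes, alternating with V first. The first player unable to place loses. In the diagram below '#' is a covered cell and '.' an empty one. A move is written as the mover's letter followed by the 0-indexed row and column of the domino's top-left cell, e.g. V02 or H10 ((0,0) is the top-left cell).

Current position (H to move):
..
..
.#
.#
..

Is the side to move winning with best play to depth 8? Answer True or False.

p1 H@[../../.#/.#/..]: H00[##/../.#/.#/..]+1* H10[../##/.#/.#/..]+1 H40[../../.#/.#/##]-1
p2 V@[##/../.#/.#/..]: V10[##/#./##/.#/..]-1* V20[##/../##/##/..]-1 V30[##/../.#/##/#.]-1
p3 H@[##/#./##/.#/..]: H40[##/#./##/.#/##]+1*
p4 V@[##/#./##/.#/##] terminal -1; root [../../.#/.#/..] d8

H winning at [../../.#/.#/..]: True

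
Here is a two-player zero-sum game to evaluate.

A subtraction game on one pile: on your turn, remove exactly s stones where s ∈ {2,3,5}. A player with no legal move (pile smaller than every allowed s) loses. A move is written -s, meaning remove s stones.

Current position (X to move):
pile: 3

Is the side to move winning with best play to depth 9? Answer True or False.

[3] X move#1: -2:+1/1*, -3:+1/0
[1] end (terminal -1, O#2); searched 3 to 9

X winning at [3]: True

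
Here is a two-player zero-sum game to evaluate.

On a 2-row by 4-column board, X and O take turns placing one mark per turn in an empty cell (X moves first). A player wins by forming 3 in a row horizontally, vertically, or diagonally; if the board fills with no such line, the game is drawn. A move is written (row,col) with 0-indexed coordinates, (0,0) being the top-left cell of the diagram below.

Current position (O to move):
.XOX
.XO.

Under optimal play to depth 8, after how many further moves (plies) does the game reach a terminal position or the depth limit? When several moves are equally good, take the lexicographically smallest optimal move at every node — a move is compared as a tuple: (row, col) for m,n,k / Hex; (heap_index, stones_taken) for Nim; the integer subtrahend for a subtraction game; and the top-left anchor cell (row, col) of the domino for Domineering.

PV length from [.XOX/.XO.]: 3 plies

p1 O@[.XOX/.XO.]: (0,0)[OXOX/.XO.]+0* (1,0)[.XOX/OXO.]+0 (1,3)[.XOX/.XOO]+0
p2 X@[OXOX/.XO.]: (1,0)[OXOX/XXO.]+0* (1,3)[OXOX/.XOX]+0
p3 O@[OXOX/XXO.]: (1,3)[OXOX/XXOO]+0*
p4 X@[OXOX/XXOO] terminal +0; root [.XOX/.XO.] d8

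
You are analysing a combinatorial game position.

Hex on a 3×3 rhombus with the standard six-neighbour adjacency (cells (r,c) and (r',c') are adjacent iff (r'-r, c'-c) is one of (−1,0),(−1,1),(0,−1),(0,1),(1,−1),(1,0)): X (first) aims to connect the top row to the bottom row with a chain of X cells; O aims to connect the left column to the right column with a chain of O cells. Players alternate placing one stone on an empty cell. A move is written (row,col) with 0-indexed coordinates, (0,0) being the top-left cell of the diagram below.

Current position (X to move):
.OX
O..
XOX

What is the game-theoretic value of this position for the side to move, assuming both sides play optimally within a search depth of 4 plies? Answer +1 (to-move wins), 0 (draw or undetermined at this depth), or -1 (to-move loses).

[.OX/O../XOX] X move#1: (0,0):+1/XOX/O../XOX*, (1,1):+1/.OX/OX./XOX, (1,2):+1/.OX/O.X/XOX
[XOX/O../XOX] O move#2: (1,1):-1/XOX/OO./XOX*, (1,2):-1/XOX/O.O/XOX
[XOX/OO./XOX] X move#3: (1,2):+1/XOX/OOX/XOX*
[XOX/OOX/XOX] end (terminal -1, O#4); searched .OX/O../XOX to 4

value(.OX/O../XOX, X) = +1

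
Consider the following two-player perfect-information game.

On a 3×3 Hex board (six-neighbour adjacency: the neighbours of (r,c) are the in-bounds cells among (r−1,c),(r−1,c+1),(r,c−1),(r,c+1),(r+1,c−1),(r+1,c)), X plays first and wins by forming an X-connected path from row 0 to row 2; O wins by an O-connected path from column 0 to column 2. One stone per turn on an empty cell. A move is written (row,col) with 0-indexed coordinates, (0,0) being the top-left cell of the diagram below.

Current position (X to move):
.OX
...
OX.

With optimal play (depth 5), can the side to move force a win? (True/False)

X winning at [.OX/.../OX.]: True

[.OX/.../OX.] X move#1: (0,0):+1/XOX/.../OX.*, (1,0):+1/.OX/X../OX., (1,1):+1/.OX/.X./OX., (1,2):+1/.OX/..X/OX., (2,2):+1/.OX/.../OXX
[XOX/.../OX.] O move#2: (1,0):-1/XOX/O../OX.*, (1,1):-1/XOX/.O./OX., (1,2):-1/XOX/..O/OX., (2,2):-1/XOX/.../OXO
[XOX/O../OX.] X move#3: (1,1):+1/XOX/OX./OX.*, (1,2):+1/XOX/O.X/OX., (2,2):+1/XOX/O../OXX
[XOX/OX./OX.] end (terminal -1, O#4); searched .OX/.../OX. to 5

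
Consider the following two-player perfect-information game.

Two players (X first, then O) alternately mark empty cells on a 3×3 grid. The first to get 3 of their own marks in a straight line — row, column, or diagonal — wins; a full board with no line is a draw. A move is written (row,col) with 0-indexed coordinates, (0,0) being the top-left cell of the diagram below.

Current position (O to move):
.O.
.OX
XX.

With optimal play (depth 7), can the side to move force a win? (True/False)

p1 O@[.O./.OX/XX.]: (0,0)[OO./.OX/XX.]-1 (0,2)[.OO/.OX/XX.]-1 (1,0)[.O./OOX/XX.]-1 (2,2)[.O./.OX/XXO]+0*
p2 X@[.O./.OX/XXO]: (0,0)[XO./.OX/XXO]+0* (0,2)[.OX/.OX/XXO]-1 (1,0)[.O./XOX/XXO]-1
p3 O@[XO./.OX/XXO]: (0,2)[XOO/.OX/XXO]-1 (1,0)[XO./OOX/XXO]+0*
p4 X@[XO./OOX/XXO]: (0,2)[XOX/OOX/XXO]+0*
p5 O@[XOX/OOX/XXO] terminal +0; root [.O./.OX/XX.] d7

O winning at [.O./.OX/XX.]: False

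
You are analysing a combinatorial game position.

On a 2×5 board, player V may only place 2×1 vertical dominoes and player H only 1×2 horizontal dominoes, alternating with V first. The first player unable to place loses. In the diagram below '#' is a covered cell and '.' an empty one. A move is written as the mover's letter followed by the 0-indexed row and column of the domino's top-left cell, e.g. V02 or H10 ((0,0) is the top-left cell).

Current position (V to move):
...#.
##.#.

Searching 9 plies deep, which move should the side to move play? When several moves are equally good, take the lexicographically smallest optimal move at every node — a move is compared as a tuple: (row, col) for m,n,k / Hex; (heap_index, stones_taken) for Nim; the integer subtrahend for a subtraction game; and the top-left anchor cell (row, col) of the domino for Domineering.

ply 1, V at ...#./##.#. | V02=+1→..##./####.*; V04=-1→...##/##.##
ply 2, H at ..##./####. | H00=-1→####./####.*
ply 3, V at ####./####. | V04=+1→#####/#####*
ply 4: #####/##### is terminal -1 (H); from ...#./##.#. depth 9

V's best at [...#./##.#.]: V02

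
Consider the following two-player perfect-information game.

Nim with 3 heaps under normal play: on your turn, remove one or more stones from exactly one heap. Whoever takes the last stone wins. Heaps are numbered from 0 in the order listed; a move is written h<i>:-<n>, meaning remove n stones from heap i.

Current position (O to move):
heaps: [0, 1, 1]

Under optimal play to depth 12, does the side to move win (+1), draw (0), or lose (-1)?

value((0,1,1), O) = -1

ply 1, O at (0,1,1) | h1:-1=-1→(0,0,1)*; h2:-1=-1→(0,1,0)
ply 2, X at (0,0,1) | h2:-1=+1→(0,0,0)*
ply 3: (0,0,0) is terminal -1 (O); from (0,1,1) depth 12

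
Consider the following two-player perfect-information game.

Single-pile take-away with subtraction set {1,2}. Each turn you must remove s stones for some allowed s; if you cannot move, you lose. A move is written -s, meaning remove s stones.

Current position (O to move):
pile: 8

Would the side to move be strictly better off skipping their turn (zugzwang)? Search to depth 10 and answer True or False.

ply 1, O at 8 | -1=-1→7; -2=+1→6*
ply 2, X at 6 | -1=-1→5*; -2=-1→4
ply 3, O at 5 | -1=-1→4; -2=+1→3*
ply 4, X at 3 | -1=-1→2*; -2=-1→1
ply 5, O at 2 | -1=-1→1; -2=+1→0*
ply 6: 0 is terminal -1 (X); from 8 depth 10
if O skipped the turn, X would face:
~ ply 1, X at 8 | -1=-1→7; -2=+1→6*
~ ply 2, O at 6 | -1=-1→5*; -2=-1→4
~ ply 3, X at 5 | -1=-1→4; -2=+1→3*
~ ply 4, O at 3 | -1=-1→2*; -2=-1→1
~ ply 5, X at 2 | -1=-1→1; -2=+1→0*
~ ply 6: 0 is terminal -1 (O); from 8 depth 10
compare (O): move=+1 vs pass=-1

zugzwang(8, O) = False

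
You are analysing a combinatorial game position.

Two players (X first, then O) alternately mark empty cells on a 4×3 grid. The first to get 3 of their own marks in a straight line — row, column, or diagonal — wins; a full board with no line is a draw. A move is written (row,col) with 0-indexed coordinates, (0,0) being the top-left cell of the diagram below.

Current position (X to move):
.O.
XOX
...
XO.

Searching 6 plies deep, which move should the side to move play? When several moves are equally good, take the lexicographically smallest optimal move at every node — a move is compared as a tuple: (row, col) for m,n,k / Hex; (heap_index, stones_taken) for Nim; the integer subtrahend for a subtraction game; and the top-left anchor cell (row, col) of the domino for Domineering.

X's best at [.O./XOX/.../XO.]: (2,0)

[.O./XOX/.../XO.] X move#1: (0,0):-1/XO./XOX/.../XO., (0,2):-1/.OX/XOX/.../XO., (2,0):+1/.O./XOX/X../XO.*, (2,1):+1/.O./XOX/.X./XO., (2,2):-1/.O./XOX/..X/XO., (3,2):-1/.O./XOX/.../XOX
[.O./XOX/X../XO.] end (terminal -1, O#2); searched .O./XOX/.../XO. to 6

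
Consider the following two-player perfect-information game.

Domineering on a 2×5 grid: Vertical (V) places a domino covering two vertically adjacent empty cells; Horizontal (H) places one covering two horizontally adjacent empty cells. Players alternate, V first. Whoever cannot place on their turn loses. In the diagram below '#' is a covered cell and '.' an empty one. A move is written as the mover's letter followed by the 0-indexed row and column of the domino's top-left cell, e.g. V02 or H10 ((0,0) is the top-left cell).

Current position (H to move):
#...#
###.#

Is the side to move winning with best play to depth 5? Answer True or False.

p1 H@[#...#/###.#]: H01[###.#/###.#]-1 H02[#.###/###.#]+1*
p2 V@[#.###/###.#] terminal -1; root [#...#/###.#] d5

H winning at [#...#/###.#]: True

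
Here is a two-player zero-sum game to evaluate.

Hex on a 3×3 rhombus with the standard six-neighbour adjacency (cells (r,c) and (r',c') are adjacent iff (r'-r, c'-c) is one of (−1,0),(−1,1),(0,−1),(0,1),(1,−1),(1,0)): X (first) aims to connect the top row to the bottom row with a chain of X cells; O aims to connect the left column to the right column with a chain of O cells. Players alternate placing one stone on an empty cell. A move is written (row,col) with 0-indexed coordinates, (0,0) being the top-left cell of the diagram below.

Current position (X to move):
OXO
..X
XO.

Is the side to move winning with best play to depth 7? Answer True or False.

X winning at [OXO/..X/XO.]: True

p1 X@[OXO/..X/XO.]: (1,0)[OXO/X.X/XO.]+1* (1,1)[OXO/.XX/XO.]+1 (2,2)[OXO/..X/XOX]+1
p2 O@[OXO/X.X/XO.] terminal -1; root [OXO/..X/XO.] d7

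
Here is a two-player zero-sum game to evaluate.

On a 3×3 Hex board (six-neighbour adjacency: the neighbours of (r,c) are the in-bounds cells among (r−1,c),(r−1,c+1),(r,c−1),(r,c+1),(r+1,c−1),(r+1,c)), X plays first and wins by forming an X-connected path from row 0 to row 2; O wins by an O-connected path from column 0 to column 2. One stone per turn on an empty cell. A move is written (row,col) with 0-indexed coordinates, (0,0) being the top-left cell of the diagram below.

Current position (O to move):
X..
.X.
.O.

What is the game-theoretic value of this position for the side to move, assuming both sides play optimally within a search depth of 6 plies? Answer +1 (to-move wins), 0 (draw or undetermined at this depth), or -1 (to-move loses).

[X../.X./.O.] O move#1: (0,1):-1/XO./.X./.O., (0,2):-1/X.O/.X./.O., (1,0):-1/X../OX./.O., (1,2):-1/X../.XO/.O., (2,0):+1/X../.X./OO.*, (2,2):-1/X../.X./.OO
[X../.X./OO.] X move#2: (0,1):-1/XX./.X./OO.*, (0,2):-1/X.X/.X./OO., (1,0):-1/X../XX./OO., (1,2):-1/X../.XX/OO., (2,2):-1/X../.X./OOX
[XX./.X./OO.] O move#3: (0,2):+1/XXO/.X./OO.*, (1,0):+1/XX./OX./OO., (1,2):+1/XX./.XO/OO., (2,2):+1/XX./.X./OOO
[XXO/.X./OO.] X move#4: (1,0):-1/XXO/XX./OO.*, (1,2):-1/XXO/.XX/OO., (2,2):-1/XXO/.X./OOX
[XXO/XX./OO.] O move#5: (1,2):+1/XXO/XXO/OO.*, (2,2):+1/XXO/XX./OOO
[XXO/XXO/OO.] end (terminal -1, X#6); searched X../.X./.O. to 6

value(X../.X./.O., O) = +1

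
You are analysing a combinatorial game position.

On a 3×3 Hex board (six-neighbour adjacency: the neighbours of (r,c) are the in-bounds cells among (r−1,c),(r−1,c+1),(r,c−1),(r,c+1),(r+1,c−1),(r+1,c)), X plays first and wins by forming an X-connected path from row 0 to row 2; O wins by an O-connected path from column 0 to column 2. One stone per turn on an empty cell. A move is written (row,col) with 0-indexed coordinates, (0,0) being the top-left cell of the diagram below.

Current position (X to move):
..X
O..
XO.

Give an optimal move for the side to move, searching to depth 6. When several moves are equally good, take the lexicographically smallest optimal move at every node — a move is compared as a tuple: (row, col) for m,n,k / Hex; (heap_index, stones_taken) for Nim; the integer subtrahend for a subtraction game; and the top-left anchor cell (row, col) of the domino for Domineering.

[..X/O../XO.] X move#1: (0,0):-1/X.X/O../XO., (0,1):-1/.XX/O../XO., (1,1):+1/..X/OX./XO.*, (1,2):+1/..X/O.X/XO., (2,2):+1/..X/O../XOX
[..X/OX./XO.] end (terminal -1, O#2); searched ..X/O../XO. to 6

X's best at [..X/O../XO.]: (1,1)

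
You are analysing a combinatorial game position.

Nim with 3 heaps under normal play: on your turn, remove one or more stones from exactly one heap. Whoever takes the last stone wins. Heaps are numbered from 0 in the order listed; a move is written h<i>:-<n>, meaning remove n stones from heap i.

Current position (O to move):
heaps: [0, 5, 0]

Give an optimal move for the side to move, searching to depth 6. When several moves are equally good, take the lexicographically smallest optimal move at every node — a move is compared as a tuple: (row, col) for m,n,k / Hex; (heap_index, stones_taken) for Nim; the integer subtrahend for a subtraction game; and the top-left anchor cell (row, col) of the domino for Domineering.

O's best at [(0,5,0)]: h1:-5

ply 1, O at (0,5,0) | h1:-1=-1→(0,4,0); h1:-2=-1→(0,3,0); h1:-3=-1→(0,2,0); h1:-4=-1→(0,1,0); h1:-5=+1→(0,0,0)*
ply 2: (0,0,0) is terminal -1 (X); from (0,5,0) depth 6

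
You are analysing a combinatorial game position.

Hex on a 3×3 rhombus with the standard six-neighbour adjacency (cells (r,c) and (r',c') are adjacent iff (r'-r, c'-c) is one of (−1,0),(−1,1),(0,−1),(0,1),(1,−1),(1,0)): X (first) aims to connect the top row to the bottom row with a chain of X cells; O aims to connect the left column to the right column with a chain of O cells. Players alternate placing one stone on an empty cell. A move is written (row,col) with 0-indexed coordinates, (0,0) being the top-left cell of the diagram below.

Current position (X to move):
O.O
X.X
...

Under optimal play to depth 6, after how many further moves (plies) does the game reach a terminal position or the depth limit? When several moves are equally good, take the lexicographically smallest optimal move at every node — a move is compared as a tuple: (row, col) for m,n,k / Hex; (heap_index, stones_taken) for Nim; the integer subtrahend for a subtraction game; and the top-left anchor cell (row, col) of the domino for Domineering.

ply 1, X at O.O/X.X/... | (0,1)=+1→OXO/X.X/...*; (1,1)=-1→O.O/XXX/...; (2,0)=-1→O.O/X.X/X..; (2,1)=-1→O.O/X.X/.X.; (2,2)=-1→O.O/X.X/..X
ply 2, O at OXO/X.X/... | (1,1)=-1→OXO/XOX/...*; (2,0)=-1→OXO/X.X/O..; (2,1)=-1→OXO/X.X/.O.; (2,2)=-1→OXO/X.X/..O
ply 3, X at OXO/XOX/... | (2,0)=+1→OXO/XOX/X..*; (2,1)=-1→OXO/XOX/.X.; (2,2)=-1→OXO/XOX/..X
ply 4: OXO/XOX/X.. is terminal -1 (O); from O.O/X.X/... depth 6

PV length from [O.O/X.X/...]: 3 plies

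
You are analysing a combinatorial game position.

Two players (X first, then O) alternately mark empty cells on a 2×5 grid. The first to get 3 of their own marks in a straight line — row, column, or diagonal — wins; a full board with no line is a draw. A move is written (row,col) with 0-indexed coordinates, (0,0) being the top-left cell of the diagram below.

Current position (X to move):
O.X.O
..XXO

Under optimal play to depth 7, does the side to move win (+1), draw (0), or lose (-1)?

ply 1, X at O.X.O/..XXO | (0,1)=+1→OXX.O/..XXO*; (0,3)=+1→O.XXO/..XXO; (1,0)=+0→O.X.O/X.XXO; (1,1)=+1→O.X.O/.XXXO
ply 2, O at OXX.O/..XXO | (0,3)=-1→OXXOO/..XXO*; (1,0)=-1→OXX.O/O.XXO; (1,1)=-1→OXX.O/.OXXO
ply 3, X at OXXOO/..XXO | (1,0)=+0→OXXOO/X.XXO; (1,1)=+1→OXXOO/.XXXO*
ply 4: OXXOO/.XXXO is terminal -1 (O); from O.X.O/..XXO depth 7

value(O.X.O/..XXO, X) = +1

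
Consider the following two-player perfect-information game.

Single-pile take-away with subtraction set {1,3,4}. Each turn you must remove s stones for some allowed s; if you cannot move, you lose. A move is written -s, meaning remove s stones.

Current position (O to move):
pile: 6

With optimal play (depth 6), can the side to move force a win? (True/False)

O winning at [6]: True

[6] O move#1: -1:-1/5, -3:-1/3, -4:+1/2*
[2] X move#2: -1:-1/1*
[1] O move#3: -1:+1/0*
[0] end (terminal -1, X#4); searched 6 to 6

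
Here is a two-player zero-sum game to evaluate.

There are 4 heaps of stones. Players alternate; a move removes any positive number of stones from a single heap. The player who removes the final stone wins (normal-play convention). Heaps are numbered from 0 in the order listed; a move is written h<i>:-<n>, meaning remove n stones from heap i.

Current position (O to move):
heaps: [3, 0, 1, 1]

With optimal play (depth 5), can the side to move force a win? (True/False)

ply 1, O at (3,0,1,1) | h0:-1=-1→(2,0,1,1); h0:-2=-1→(1,0,1,1); h0:-3=+1→(0,0,1,1)*; h2:-1=-1→(3,0,0,1); h3:-1=-1→(3,0,1,0)
ply 2, X at (0,0,1,1) | h2:-1=-1→(0,0,0,1)*; h3:-1=-1→(0,0,1,0)
ply 3, O at (0,0,0,1) | h3:-1=+1→(0,0,0,0)*
ply 4: (0,0,0,0) is terminal -1 (X); from (3,0,1,1) depth 5

O winning at [(3,0,1,1)]: True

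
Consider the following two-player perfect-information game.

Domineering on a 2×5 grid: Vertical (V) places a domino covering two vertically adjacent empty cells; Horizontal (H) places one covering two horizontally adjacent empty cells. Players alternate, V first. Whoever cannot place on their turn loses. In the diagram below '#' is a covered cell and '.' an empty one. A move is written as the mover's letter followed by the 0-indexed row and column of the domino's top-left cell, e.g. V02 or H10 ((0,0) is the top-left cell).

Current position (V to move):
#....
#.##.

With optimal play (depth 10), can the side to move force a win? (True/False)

p1 V@[#..../#.##.]: V01[##.../####.]-1* V04[#...#/#.###]-1
p2 H@[##.../####.]: H02[####./####.]-1 H03[##.##/####.]+1*
p3 V@[##.##/####.] terminal -1; root [#..../#.##.] d10

V winning at [#..../#.##.]: False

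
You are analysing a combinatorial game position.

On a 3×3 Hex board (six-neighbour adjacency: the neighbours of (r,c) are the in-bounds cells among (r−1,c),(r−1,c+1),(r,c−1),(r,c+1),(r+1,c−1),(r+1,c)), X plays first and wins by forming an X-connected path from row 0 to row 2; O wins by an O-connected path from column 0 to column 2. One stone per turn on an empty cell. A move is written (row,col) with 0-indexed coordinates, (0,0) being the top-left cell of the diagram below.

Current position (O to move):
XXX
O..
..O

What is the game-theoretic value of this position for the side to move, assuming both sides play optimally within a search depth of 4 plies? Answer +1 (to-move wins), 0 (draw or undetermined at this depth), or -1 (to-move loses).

value(XXX/O../..O, O) = +1

p1 O@[XXX/O../..O]: (1,1)[XXX/OO./..O]+1* (1,2)[XXX/O.O/..O]-1 (2,0)[XXX/O../O.O]-1 (2,1)[XXX/O../.OO]+1
p2 X@[XXX/OO./..O]: (1,2)[XXX/OOX/..O]-1* (2,0)[XXX/OO./X.O]-1 (2,1)[XXX/OO./.XO]-1
p3 O@[XXX/OOX/..O]: (2,0)[XXX/OOX/O.O]-1 (2,1)[XXX/OOX/.OO]+1*
p4 X@[XXX/OOX/.OO] terminal -1; root [XXX/O../..O] d4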